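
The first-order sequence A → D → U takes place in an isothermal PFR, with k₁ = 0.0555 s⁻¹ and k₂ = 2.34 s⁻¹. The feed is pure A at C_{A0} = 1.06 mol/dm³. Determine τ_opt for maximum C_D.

The intermediate peaks when r₁ = r₂, i.e. k₁e^(−k₁τ) = k₂e^(−k₂τ), giving τ_opt = ln(k₂/k₁)/(k₂−k₁).
= ln(2.34/0.0555)/(2.34−0.0555) = ln(42.16)/2.284 = 3.742/2.284 = 1.64 s.

1.64 s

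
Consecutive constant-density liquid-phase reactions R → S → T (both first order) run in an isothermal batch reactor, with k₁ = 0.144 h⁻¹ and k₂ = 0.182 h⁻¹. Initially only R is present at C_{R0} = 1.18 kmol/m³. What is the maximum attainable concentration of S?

0.384 kmol/m³

For a first-order series the maximum intermediate yield is C_{S,max}/C_{R0} = (k₁/k₂)^[k₂/(k₂−k₁)].
= (0.144/0.182)^(0.182/(0.182−0.144)) = (0.7912)^(4.789) = 0.3257.
C_{S,max} = 0.3257×1.18 = 0.384 kmol/m³.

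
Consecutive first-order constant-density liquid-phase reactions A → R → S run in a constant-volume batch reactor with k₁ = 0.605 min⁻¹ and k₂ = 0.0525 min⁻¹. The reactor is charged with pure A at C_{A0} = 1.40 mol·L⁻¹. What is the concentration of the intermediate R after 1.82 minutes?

For first-order series with pure A initially, C_R(t) = k₁C_{A0}/(k₂−k₁)·(e^(−k₁t) − e^(−k₂t)).
e^(−k₁t) = e^(−0.605×1.82) = e^(−1.101) = 0.3325; e^(−k₂t) = e^(−0.09555) = 0.9089.
C_R = 0.605×1.40/(0.0525−0.605) × (0.3325−0.9089) = (-1.533)×(-0.5764) = 0.8836 mol·L⁻¹.

0.884 mol·L⁻¹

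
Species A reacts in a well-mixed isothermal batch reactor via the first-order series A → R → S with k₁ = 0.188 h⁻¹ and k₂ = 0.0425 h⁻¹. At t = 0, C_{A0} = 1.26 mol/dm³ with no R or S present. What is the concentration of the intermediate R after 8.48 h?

Solving the coupled first-order balances gives C_R(t) = [k₁/(k₂−k₁)]·C_{A0}·(e^(−k₁t) − e^(−k₂t)).
e^(−k₁t) = e^(−0.188×8.48) = e^(−1.594) = 0.2031; e^(−k₂t) = e^(−0.3604) = 0.6974.
C_R = 0.188×1.26/(0.0425−0.188) × (0.2031−0.6974) = (-1.628)×(-0.4943) = 0.8048 mol/dm³.

0.805 mol/dm³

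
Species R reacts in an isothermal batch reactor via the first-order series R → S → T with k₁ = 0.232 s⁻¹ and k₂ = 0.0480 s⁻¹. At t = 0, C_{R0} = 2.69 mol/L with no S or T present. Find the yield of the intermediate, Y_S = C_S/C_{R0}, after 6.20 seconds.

0.637

For first-order series with pure R initially, C_S(t) = k₁C_{R0}/(k₂−k₁)·(e^(−k₁t) − e^(−k₂t)).
e^(−k₁t) = e^(−0.232×6.20) = e^(−1.438) = 0.2373; e^(−k₂t) = e^(−0.2976) = 0.7426.
C_S = 0.232×2.69/(0.0480−0.232) × (0.2373−0.7426) = (-3.392)×(-0.5053) = 1.714 mol/L.
Y_S = C_S/C_{R0} = 1.714/2.69 = 0.637.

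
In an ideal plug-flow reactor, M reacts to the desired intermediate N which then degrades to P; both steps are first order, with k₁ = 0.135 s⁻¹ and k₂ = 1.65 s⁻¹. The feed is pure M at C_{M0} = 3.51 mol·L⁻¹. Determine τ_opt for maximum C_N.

1.65 s

For first-order series the maximum of C_N occurs at τ_opt = ln(k₂/k₁)/(k₂−k₁).
= ln(1.65/0.135)/(1.65−0.135) = ln(12.22)/1.515 = 2.503/1.515 = 1.65 s.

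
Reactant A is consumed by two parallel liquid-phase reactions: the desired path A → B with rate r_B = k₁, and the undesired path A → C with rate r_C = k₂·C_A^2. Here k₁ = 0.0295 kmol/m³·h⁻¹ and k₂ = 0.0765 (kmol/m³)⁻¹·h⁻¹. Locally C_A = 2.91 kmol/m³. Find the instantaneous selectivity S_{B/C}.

0.0455

S_{B/C} = r_B/r_C = (k₁)/(k₂·C_A^2) = (k₁/k₂)·C_A^-2.
= (0.0295) / (0.0765×2.910^2) = 0.02950/0.6478 = 0.0455.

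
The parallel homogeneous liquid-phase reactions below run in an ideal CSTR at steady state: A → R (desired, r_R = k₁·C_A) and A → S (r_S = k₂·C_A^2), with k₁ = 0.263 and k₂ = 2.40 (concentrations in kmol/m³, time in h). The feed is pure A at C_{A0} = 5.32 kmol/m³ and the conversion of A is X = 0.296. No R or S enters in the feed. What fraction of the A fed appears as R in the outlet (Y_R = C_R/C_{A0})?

0.00841

Exit C_A = C_{A0}(1−X) = 5.32×0.704 = 3.745 kmol/m³.
A CSTR operates uniformly at the exit composition, giving r_R = 0.9850 and r_S = 33.67 (each k·C_A^n at C_A = 3.745).
Fraction of consumed A going to R: r_R/(r_R+r_S) = 0.02843.
C_R = 0.02843·C_{A0}·X = 0.02843×5.32×0.296 = 0.0448 kmol/m³; Y_R = C_R/C_{A0} = 0.00841.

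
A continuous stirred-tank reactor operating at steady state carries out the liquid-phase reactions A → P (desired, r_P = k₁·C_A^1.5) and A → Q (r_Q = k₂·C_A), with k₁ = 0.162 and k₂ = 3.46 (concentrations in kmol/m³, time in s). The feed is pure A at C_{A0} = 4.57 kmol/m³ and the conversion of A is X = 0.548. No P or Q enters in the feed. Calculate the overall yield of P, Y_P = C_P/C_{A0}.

0.0346

Exit C_A = C_{A0}(1−X) = 4.57×0.452 = 2.066 kmol/m³.
Rates in a CSTR are evaluated at the outlet concentration: r_P = 0.162×2.066^1.5 = 0.4809, r_Q = 3.46×2.066 = 7.147.
Fraction of consumed A going to P: r_P/(r_P+r_Q) = 0.06305.
C_P = 0.06305·C_{A0}·X = 0.06305×4.57×0.548 = 0.158 kmol/m³; Y_P = C_P/C_{A0} = 0.0346.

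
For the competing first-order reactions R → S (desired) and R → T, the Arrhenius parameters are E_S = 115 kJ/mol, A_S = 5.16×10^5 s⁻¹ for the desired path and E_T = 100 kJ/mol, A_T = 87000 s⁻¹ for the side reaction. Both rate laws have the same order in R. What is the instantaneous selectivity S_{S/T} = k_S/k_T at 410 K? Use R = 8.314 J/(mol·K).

0.0728

With equal orders, S_{S/T} = k_S/k_T = (A_S/A_T)·exp[(E_T−E_S)/(RT)].
(E_T−E_S)/(RT) = (100−115)×10³/(8.314×410) = -15000/3409 = -4.400.
k_S/k_T = (5.16×10^5/87000)·exp(-4.400) = 5.931 × 0.01227 = 0.0728.
Since E_S > E_T, raising the temperature improves selectivity toward S.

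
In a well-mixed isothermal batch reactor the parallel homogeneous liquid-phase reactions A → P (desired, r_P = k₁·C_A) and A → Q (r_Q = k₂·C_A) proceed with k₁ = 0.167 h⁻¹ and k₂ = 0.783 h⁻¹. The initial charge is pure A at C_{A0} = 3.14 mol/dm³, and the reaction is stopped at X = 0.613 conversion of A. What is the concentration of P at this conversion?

C_A = C_{A0}(1−X) = 1.215 mol/dm³.
Both paths are first order in A, so the instantaneous fraction to P is constant: dC_P/d(−C_A) = k₁/(k₁+k₂) = 0.1758.
C_P = 0.1758·(C_{A0}−C_A) = 0.1758×1.925 = 0.338 mol/dm³.

0.338 mol/dm³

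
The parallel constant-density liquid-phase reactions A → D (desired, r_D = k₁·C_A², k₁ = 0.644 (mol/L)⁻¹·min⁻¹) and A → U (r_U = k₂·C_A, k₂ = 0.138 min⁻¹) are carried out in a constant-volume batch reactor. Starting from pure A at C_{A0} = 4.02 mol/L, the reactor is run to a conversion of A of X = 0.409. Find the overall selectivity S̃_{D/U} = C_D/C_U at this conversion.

C_A = C_{A0}(1−X) = 2.376 mol/L.
Along a PFR/batch, dC_U/dC_A = −r_U/(r_D+r_U) = −k₂/(k₂+k₁·C_A).
Integrating from C_{A0} to C_A: C_U = (0.138/0.644)·ln[(0.138+0.644·4.02)/(0.138+0.644·2.38)] = 0.2143·ln(2.727/1.668) = 0.1053 mol/L.
Then C_D = (C_{A0}−C_A) − C_U = 1.644 − 0.1053 = 1.539 mol/L.
S̃_{D/U} = C_D/C_U = 1.539/0.1053 = 14.6.

14.6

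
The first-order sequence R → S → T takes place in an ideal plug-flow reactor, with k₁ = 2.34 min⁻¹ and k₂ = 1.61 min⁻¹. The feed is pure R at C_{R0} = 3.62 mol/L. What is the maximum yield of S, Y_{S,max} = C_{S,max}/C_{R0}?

For a first-order series the maximum intermediate yield is C_{S,max}/C_{R0} = (k₁/k₂)^[k₂/(k₂−k₁)].
= (2.34/1.61)^(1.61/(1.61−2.34)) = (1.453)^(-2.205) = 0.4384.

0.438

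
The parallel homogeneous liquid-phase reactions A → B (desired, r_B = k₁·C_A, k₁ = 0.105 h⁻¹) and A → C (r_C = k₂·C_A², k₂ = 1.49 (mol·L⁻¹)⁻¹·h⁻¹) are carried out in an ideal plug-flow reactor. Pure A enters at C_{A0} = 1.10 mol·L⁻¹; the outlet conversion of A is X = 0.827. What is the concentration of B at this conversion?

0.106 mol·L⁻¹

C_A = C_{A0}(1−X) = 0.1903 mol·L⁻¹.
Along a PFR/batch, dC_B/dC_A = −r_B/(r_B+r_C) = −k₁/(k₁+k₂·C_A).
Integrating from C_{A0} to C_A: C_B = (0.105/1.49)·ln[(0.105+1.49·1.10)/(0.105+1.49·0.190)] = 0.07047·ln(1.744/0.3885) = 0.1058 mol·L⁻¹.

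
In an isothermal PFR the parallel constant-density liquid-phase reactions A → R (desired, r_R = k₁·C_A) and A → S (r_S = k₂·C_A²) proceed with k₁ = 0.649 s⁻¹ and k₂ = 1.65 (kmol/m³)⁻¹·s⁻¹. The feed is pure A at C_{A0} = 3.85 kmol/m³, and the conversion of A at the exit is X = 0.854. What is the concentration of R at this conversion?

C_A = C_{A0}(1−X) = 0.5621 kmol/m³.
Along a PFR/batch, dC_R/dC_A = −r_R/(r_R+r_S) = −k₁/(k₁+k₂·C_A).
Integrating from C_{A0} to C_A: C_R = (0.649/1.65)·ln[(0.649+1.65·3.85)/(0.649+1.65·0.562)] = 0.3933·ln(7.002/1.576) = 0.5864 kmol/m³.

0.586 kmol/m³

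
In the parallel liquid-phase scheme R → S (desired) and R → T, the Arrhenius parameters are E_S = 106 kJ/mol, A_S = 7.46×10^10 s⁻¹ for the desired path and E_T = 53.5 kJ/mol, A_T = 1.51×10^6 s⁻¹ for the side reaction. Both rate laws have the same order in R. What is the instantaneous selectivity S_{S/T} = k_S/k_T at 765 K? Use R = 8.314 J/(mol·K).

12.8

Since both paths have the same order in R, the concentration cancels and S_{S/T} = k_S/k_T = (A_S/A_T)·exp[(E_T−E_S)/(RT)].
(E_T−E_S)/(RT) = (53.5−106)×10³/(8.314×765) = -52500/6360 = -8.254.
k_S/k_T = (7.46×10^10/1.51×10^6)·exp(-8.254) = 49404 × 2.601×10^-4 = 12.8.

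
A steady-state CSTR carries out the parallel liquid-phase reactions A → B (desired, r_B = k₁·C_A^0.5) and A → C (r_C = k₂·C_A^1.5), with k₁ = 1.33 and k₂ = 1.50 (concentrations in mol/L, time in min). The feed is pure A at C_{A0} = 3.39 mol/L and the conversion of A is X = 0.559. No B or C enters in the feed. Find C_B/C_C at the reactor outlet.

Exit C_A = C_{A0}(1−X) = 3.39×0.441 = 1.495 mol/L.
A CSTR operates uniformly at the exit composition, giving r_B = 1.626 and r_C = 2.742 (each k·C_A^n at C_A = 1.495).
Overall selectivity = C_B/C_C = r_Bτ/(r_Cτ) = r_B/r_C = 0.593.

0.593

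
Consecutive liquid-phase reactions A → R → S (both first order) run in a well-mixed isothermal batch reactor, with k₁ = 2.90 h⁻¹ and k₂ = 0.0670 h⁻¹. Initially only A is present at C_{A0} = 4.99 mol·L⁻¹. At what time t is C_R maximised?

1.33 h

For first-order series the maximum of C_R occurs at t_opt = ln(k₂/k₁)/(k₂−k₁).
= ln(0.0670/2.90)/(0.0670−2.90) = ln(0.02310)/-2.833 = -3.768/-2.833 = 1.33 h.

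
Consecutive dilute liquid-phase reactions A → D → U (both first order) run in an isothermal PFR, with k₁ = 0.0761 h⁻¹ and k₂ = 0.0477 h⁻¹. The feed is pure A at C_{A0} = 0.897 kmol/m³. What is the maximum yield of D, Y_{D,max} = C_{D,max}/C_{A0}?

0.456

At the optimum, C_{D,max}/C_{A0} = (k₁/k₂)^[k₂/(k₂−k₁)].
= (0.0761/0.0477)^(0.0477/(0.0477−0.0761)) = (1.595)^(-1.680) = 0.4563.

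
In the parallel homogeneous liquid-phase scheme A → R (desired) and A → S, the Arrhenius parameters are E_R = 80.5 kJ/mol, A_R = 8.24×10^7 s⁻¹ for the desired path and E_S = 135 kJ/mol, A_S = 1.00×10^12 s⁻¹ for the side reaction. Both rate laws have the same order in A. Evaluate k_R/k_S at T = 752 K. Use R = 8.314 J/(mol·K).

0.503

With equal orders, S_{R/S} = k_R/k_S = (A_R/A_S)·exp[(E_S−E_R)/(RT)].
(E_S−E_R)/(RT) = (135−80.5)×10³/(8.314×752) = 54500/6252 = 8.717.
k_R/k_S = (8.24×10^7/1.00×10^12)·exp(8.717) = 8.240×10^-5 × 6106 = 0.503.
Since E_R < E_S, lowering the temperature improves selectivity toward R.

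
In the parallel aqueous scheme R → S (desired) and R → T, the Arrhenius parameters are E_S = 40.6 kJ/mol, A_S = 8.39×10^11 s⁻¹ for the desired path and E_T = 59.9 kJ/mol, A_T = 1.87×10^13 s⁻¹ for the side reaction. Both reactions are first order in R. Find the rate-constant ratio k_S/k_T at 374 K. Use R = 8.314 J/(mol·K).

22.3

With equal orders, S_{S/T} = k_S/k_T = (A_S/A_T)·exp[(E_T−E_S)/(RT)].
(E_T−E_S)/(RT) = (59.9−40.6)×10³/(8.314×374) = 19300/3109 = 6.207.
k_S/k_T = (8.39×10^11/1.87×10^13)·exp(6.207) = 0.04487 × 496.2 = 22.3.
Since E_S < E_T, lowering the temperature improves selectivity toward S.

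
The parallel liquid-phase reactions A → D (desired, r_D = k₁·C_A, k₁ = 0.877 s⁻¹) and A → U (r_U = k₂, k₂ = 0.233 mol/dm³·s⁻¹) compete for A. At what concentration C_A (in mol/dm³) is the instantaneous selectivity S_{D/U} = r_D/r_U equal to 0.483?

0.128 mol/dm³

S_{D/U} = (k₁/k₂)·C_A ⇒ C_A = S·k₂/k₁.
= 0.483×0.233/0.877 = 0.128 mol/dm³.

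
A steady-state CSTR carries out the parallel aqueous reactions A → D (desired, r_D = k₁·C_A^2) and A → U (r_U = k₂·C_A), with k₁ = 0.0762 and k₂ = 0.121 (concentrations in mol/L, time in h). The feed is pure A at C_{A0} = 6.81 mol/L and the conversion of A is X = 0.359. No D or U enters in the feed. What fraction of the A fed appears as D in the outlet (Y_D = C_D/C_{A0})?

0.263

Exit C_A = C_{A0}(1−X) = 6.81×0.641 = 4.365 mol/L.
Rates in a CSTR are evaluated at the outlet concentration: r_D = 0.0762×4.365^2 = 1.452, r_U = 0.121×4.365 = 0.5282.
Fraction of consumed A going to D: r_D/(r_D+r_U) = 0.7333.
C_D = 0.7333·C_{A0}·X = 0.7333×6.81×0.359 = 1.79 mol/L; Y_D = C_D/C_{A0} = 0.263.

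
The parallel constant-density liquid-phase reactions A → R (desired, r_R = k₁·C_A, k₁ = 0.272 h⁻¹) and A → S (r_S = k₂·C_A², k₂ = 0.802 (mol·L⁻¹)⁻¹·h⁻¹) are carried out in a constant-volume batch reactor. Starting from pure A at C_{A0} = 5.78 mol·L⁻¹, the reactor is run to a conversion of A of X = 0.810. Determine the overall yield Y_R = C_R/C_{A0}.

0.0850

C_A = C_{A0}(1−X) = 1.098 mol·L⁻¹.
Along a PFR/batch, dC_R/dC_A = −r_R/(r_R+r_S) = −k₁/(k₁+k₂·C_A).
Integrating from C_{A0} to C_A: C_R = (0.272/0.802)·ln[(0.272+0.802·5.78)/(0.272+0.802·1.10)] = 0.3392·ln(4.908/1.153) = 0.4913 mol·L⁻¹.
Y_R = C_R/C_{A0} = 0.4913/5.78 = 0.0850.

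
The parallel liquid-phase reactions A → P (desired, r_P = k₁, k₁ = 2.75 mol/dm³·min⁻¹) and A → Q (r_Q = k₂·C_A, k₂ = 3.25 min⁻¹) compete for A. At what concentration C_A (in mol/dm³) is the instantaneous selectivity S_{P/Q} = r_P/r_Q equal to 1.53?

0.553 mol/dm³

S_{P/Q} = (k₁/k₂)·C_A⁻¹ ⇒ C_A = (S·k₂/k₁)^(-1).
= (1.53×3.25/2.75)^(-1) = (1.808)^(-1) = 0.553 mol/dm³.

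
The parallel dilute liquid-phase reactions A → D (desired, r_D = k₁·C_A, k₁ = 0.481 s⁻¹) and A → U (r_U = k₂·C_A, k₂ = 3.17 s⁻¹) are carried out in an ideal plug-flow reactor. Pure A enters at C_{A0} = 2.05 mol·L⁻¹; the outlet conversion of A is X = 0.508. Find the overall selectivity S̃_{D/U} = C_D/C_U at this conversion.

0.152

C_A = C_{A0}(1−X) = 1.009 mol·L⁻¹.
Both paths are first order in A, so the instantaneous fraction to D is constant: dC_D/d(−C_A) = k₁/(k₁+k₂) = 0.1317.
C_D = 0.1317·(C_{A0}−C_A) = 0.1317×1.041 = 0.137 mol·L⁻¹.
C_U = (C_{A0}−C_A)−C_D = 0.9042 mol·L⁻¹; S̃_{D/U} = 0.1372/0.9042 = 0.152.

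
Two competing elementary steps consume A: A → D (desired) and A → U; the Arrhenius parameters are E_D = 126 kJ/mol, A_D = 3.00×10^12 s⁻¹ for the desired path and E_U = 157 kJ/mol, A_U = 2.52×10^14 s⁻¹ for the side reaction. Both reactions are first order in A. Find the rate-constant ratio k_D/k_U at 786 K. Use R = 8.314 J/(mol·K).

Since both paths have the same order in A, the concentration cancels and S_{D/U} = k_D/k_U = (A_D/A_U)·exp[(E_U−E_D)/(RT)].
(E_U−E_D)/(RT) = (157−126)×10³/(8.314×786) = 31000/6535 = 4.744.
k_D/k_U = (3.00×10^12/2.52×10^14)·exp(4.744) = 0.01190 × 114.9 = 1.37.
Since E_D < E_U, lowering the temperature improves selectivity toward D.

1.37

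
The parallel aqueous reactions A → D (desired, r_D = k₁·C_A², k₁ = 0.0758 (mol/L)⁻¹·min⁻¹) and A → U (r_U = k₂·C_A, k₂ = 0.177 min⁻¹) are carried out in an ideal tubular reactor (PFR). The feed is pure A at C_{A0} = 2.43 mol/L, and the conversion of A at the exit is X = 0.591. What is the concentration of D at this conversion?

0.599 mol/L

C_A = C_{A0}(1−X) = 0.9939 mol/L.
Along a PFR/batch, dC_U/dC_A = −r_U/(r_D+r_U) = −k₂/(k₂+k₁·C_A).
Integrating from C_{A0} to C_A: C_U = (0.177/0.0758)·ln[(0.177+0.0758·2.43)/(0.177+0.0758·0.994)] = 2.335·ln(0.3612/0.2523) = 0.8375 mol/L.
Then C_D = (C_{A0}−C_A) − C_U = 1.436 − 0.8375 = 0.5986 mol/L.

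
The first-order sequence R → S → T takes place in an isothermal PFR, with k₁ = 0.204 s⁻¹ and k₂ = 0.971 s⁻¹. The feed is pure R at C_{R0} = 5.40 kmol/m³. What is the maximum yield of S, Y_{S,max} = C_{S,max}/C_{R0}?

0.139

Evaluating C_S at τ_opt = ln(k₂/k₁)/(k₂−k₁) gives C_{S,max}/C_{R0} = (k₁/k₂)^[k₂/(k₂−k₁)].
= (0.204/0.971)^(0.971/(0.971−0.204)) = (0.2101)^(1.266) = 0.1387.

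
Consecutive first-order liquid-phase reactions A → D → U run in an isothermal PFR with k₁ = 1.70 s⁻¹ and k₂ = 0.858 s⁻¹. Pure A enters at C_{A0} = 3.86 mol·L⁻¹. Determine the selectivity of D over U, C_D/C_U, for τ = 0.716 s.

Solving the coupled first-order balances gives C_D(τ) = [k₁/(k₂−k₁)]·C_{A0}·(e^(−k₁τ) − e^(−k₂τ)).
e^(−k₁τ) = e^(−1.70×0.716) = e^(−1.217) = 0.2961; e^(−k₂τ) = e^(−0.6143) = 0.5410.
C_D = 1.70×3.86/(0.858−1.70) × (0.2961−0.5410) = (-7.793)×(-0.2449) = 1.909 mol·L⁻¹.
C_A = C_{A0}e^(−k₁τ) = 1.143 mol·L⁻¹, so C_U = C_{A0}−C_A−C_D = 0.8083 mol·L⁻¹; C_D/C_U = 2.36.

2.36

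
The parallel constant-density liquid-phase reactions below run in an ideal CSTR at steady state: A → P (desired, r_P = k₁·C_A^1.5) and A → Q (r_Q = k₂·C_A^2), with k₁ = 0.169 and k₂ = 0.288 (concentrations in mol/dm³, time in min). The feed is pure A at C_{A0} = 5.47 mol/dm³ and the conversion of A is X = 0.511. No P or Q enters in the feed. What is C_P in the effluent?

0.738 mol/dm³

Exit C_A = C_{A0}(1−X) = 5.47×0.489 = 2.675 mol/dm³.
A CSTR operates uniformly at the exit composition, giving r_P = 0.7393 and r_Q = 2.061 (each k·C_A^n at C_A = 2.675).
Fraction of consumed A going to P: r_P/(r_P+r_Q) = 0.2641.
C_P = 0.2641·C_{A0}·X = 0.2641×5.47×0.511 = 0.738 mol/dm³.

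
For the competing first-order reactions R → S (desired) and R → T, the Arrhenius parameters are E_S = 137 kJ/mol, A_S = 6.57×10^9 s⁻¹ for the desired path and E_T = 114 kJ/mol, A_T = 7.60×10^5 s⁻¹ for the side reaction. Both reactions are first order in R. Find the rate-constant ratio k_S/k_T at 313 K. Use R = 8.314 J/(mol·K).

1.25

k_S/k_T = (A_S/A_T)·exp[−(E_S−E_T)/(RT)] = (A_S/A_T)·exp[(E_T−E_S)/(RT)].
(E_T−E_S)/(RT) = (114−137)×10³/(8.314×313) = -23000/2602 = -8.838.
k_S/k_T = (6.57×10^9/7.60×10^5)·exp(-8.838) = 8645 × 1.451×10^-4 = 1.25.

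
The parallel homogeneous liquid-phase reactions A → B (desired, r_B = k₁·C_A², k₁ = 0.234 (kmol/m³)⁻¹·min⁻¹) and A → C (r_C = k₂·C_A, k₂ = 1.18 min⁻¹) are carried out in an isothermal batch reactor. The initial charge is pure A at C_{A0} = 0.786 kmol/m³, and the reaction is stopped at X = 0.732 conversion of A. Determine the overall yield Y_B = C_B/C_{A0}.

C_A = C_{A0}(1−X) = 0.2106 kmol/m³.
Along a PFR/batch, dC_C/dC_A = −r_C/(r_B+r_C) = −k₂/(k₂+k₁·C_A).
Integrating from C_{A0} to C_A: C_C = (1.18/0.234)·ln[(1.18+0.234·0.786)/(1.18+0.234·0.211)] = 5.043·ln(1.364/1.229) = 0.5241 kmol/m³.
Then C_B = (C_{A0}−C_A) − C_C = 0.5754 − 0.5241 = 0.05127 kmol/m³.
Y_B = C_B/C_{A0} = 0.05127/0.786 = 0.0652.

0.0652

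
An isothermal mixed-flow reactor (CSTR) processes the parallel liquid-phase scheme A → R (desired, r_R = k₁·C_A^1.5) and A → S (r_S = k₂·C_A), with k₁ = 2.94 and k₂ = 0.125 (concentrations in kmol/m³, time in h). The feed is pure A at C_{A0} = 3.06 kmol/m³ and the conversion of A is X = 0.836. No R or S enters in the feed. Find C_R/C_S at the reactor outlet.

Exit C_A = C_{A0}(1−X) = 3.06×0.164 = 0.5018 kmol/m³.
Rates in a CSTR are evaluated at the outlet concentration: r_R = 2.94×0.5018^1.5 = 1.045, r_S = 0.125×0.5018 = 0.06273.
Overall selectivity = C_R/C_S = r_Rτ/(r_Sτ) = r_R/r_S = 16.7.

16.7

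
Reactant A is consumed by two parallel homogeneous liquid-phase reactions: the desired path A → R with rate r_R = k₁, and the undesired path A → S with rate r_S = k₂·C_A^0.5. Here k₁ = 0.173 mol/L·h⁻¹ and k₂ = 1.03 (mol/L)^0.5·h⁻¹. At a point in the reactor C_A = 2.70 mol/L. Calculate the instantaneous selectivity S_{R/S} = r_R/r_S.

S_{R/S} = r_R/r_S = (k₁)/(k₂·C_A^0.5) = (k₁/k₂)·C_A^-0.5.
= (0.173) / (1.03×2.700^0.5) = 0.1730/1.692 = 0.102.
The undesired path is higher order in A, so low C_A (CSTR or dilute feed) favours R.

0.102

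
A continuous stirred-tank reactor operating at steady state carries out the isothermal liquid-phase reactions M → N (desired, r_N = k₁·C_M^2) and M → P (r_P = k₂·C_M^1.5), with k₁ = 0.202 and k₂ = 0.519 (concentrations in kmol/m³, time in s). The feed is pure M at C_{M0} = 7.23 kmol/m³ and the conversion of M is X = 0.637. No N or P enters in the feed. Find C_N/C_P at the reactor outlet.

Exit C_M = C_{M0}(1−X) = 7.23×0.363 = 2.624 kmol/m³.
Rates in a CSTR are evaluated at the outlet concentration: r_N = 0.202×2.624^2 = 1.391, r_P = 0.519×2.624^1.5 = 2.207.
Overall selectivity = C_N/C_P = r_Nτ/(r_Pτ) = r_N/r_P = 0.631.

0.631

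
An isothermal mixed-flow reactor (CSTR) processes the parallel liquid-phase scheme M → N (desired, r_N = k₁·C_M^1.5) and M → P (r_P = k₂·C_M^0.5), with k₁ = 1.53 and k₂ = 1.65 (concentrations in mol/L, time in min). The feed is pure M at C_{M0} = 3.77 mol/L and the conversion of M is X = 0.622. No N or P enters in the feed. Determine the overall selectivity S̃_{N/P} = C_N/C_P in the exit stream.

Exit C_M = C_{M0}(1−X) = 3.77×0.378 = 1.425 mol/L.
Rates in a CSTR are evaluated at the outlet concentration: r_N = 1.53×1.425^1.5 = 2.603, r_P = 1.65×1.425^0.5 = 1.970.
Overall selectivity = C_N/C_P = r_Nτ/(r_Pτ) = r_N/r_P = 1.32.

1.32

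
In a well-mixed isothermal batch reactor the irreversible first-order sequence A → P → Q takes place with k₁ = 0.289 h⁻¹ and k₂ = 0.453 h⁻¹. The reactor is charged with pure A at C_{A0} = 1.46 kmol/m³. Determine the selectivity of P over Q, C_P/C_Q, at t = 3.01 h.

0.981

Solving the coupled first-order balances gives C_P(t) = [k₁/(k₂−k₁)]·C_{A0}·(e^(−k₁t) − e^(−k₂t)).
e^(−k₁t) = e^(−0.289×3.01) = e^(−0.8699) = 0.4190; e^(−k₂t) = e^(−1.364) = 0.2558.
C_P = 0.289×1.46/(0.453−0.289) × (0.4190−0.2558) = 2.573×0.1632 = 0.4200 kmol/m³.
C_A = C_{A0}e^(−k₁t) = 0.6117 kmol/m³, so C_Q = C_{A0}−C_A−C_P = 0.4283 kmol/m³; C_P/C_Q = 0.981.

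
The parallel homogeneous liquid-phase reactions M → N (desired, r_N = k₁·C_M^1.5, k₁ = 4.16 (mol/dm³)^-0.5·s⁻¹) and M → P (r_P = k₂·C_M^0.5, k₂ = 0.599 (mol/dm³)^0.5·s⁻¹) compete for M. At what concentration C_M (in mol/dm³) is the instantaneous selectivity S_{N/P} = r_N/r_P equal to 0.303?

0.0436 mol/dm³

S_{N/P} = (k₁/k₂)·C_M ⇒ C_M = S·k₂/k₁.
= 0.303×0.599/4.16 = 0.0436 mol/dm³.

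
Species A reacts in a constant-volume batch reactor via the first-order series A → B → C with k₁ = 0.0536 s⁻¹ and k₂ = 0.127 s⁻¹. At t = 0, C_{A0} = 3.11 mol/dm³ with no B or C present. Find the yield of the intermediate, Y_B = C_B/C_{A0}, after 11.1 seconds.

The intermediate concentration in a first-order A→B→C sequence is C_B = k₁C_{A0}(e^(−k₁t) − e^(−k₂t))/(k₂−k₁).
e^(−k₁t) = e^(−0.0536×11.1) = e^(−0.5950) = 0.5516; e^(−k₂t) = e^(−1.410) = 0.2442.
C_B = 0.0536×3.11/(0.127−0.0536) × (0.5516−0.2442) = 2.271×0.3074 = 0.6981 mol/dm³.
Y_B = C_B/C_{A0} = 0.6981/3.11 = 0.224.

0.224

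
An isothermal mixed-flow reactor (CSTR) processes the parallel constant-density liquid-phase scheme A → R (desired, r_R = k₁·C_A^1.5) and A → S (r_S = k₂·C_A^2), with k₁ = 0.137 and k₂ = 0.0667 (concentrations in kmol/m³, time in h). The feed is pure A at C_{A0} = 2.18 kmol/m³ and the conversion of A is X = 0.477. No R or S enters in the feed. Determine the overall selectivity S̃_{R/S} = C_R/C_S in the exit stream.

1.92

Exit C_A = C_{A0}(1−X) = 2.18×0.523 = 1.140 kmol/m³.
Rates in a CSTR are evaluated at the outlet concentration: r_R = 0.137×1.140^1.5 = 0.1668, r_S = 0.0667×1.140^2 = 0.08670.
Overall selectivity = C_R/C_S = r_Rτ/(r_Sτ) = r_R/r_S = 1.92.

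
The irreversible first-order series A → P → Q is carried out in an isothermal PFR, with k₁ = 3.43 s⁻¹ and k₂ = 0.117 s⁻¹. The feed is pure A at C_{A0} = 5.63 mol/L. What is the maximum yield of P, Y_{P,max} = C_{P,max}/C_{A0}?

At the optimum, C_{P,max}/C_{A0} = (k₁/k₂)^[k₂/(k₂−k₁)].
= (3.43/0.117)^(0.117/(0.117−3.43)) = (29.32)^(-0.03532) = 0.8875.

0.888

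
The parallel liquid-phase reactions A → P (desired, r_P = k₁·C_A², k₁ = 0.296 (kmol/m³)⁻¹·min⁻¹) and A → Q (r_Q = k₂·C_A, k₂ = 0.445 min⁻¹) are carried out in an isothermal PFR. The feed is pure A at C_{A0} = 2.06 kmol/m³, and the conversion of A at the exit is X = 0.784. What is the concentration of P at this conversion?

0.707 kmol/m³

C_A = C_{A0}(1−X) = 0.4450 kmol/m³.
Along a PFR/batch, dC_Q/dC_A = −r_Q/(r_P+r_Q) = −k₂/(k₂+k₁·C_A).
Integrating from C_{A0} to C_A: C_Q = (0.445/0.296)·ln[(0.445+0.296·2.06)/(0.445+0.296·0.445)] = 1.503·ln(1.055/0.5767) = 0.9076 kmol/m³.
Then C_P = (C_{A0}−C_A) − C_Q = 1.615 − 0.9076 = 0.7074 kmol/m³.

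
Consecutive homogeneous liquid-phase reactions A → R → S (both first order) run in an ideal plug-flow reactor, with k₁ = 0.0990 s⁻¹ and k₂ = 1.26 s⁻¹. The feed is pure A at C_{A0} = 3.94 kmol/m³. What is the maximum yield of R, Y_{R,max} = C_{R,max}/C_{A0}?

0.0633

At the optimum, C_{R,max}/C_{A0} = (k₁/k₂)^[k₂/(k₂−k₁)].
= (0.0990/1.26)^(1.26/(1.26−0.0990)) = (0.07857)^(1.085) = 0.06325.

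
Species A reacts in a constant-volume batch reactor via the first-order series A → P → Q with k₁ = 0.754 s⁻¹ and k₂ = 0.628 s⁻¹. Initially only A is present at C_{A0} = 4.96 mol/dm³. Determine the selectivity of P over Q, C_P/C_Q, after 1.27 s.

1.83

The intermediate concentration in a first-order A→B→C sequence is C_P = k₁C_{A0}(e^(−k₁t) − e^(−k₂t))/(k₂−k₁).
e^(−k₁t) = e^(−0.754×1.27) = e^(−0.9576) = 0.3838; e^(−k₂t) = e^(−0.7976) = 0.4504.
C_P = 0.754×4.96/(0.628−0.754) × (0.3838−0.4504) = (-29.68)×(-0.06661) = 1.977 mol/dm³.
C_A = C_{A0}e^(−k₁t) = 1.904 mol/dm³, so C_Q = C_{A0}−C_A−C_P = 1.079 mol/dm³; C_P/C_Q = 1.83.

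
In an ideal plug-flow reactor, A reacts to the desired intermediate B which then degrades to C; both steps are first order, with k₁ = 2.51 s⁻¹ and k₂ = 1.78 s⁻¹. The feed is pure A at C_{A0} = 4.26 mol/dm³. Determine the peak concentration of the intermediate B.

At the optimum, C_{B,max}/C_{A0} = (k₁/k₂)^[k₂/(k₂−k₁)].
= (2.51/1.78)^(1.78/(1.78−2.51)) = (1.410)^(-2.438) = 0.4326.
C_{B,max} = 0.4326×4.26 = 1.84 mol/dm³.

1.84 mol/dm³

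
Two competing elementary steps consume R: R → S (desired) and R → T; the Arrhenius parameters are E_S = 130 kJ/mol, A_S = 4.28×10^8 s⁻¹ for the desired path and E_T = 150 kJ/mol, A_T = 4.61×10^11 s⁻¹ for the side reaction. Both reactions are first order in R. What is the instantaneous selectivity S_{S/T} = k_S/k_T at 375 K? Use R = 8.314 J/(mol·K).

With equal orders, S_{S/T} = k_S/k_T = (A_S/A_T)·exp[(E_T−E_S)/(RT)].
(E_T−E_S)/(RT) = (150−130)×10³/(8.314×375) = 20000/3118 = 6.415.
k_S/k_T = (4.28×10^8/4.61×10^11)·exp(6.415) = 9.284×10^-4 × 610.9 = 0.567.
Since E_S < E_T, lowering the temperature improves selectivity toward S.

0.567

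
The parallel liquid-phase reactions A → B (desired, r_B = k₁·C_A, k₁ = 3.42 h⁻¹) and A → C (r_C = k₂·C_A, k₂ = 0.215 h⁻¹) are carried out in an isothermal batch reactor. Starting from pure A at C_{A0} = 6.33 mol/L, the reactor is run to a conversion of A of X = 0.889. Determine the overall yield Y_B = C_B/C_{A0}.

C_A = C_{A0}(1−X) = 0.7026 mol/L.
Both paths are first order in A, so the instantaneous fraction to B is constant: dC_B/d(−C_A) = k₁/(k₁+k₂) = 0.9409.
C_B = 0.9409·(C_{A0}−C_A) = 0.9409×5.627 = 5.29 mol/L.
Y_B = C_B/C_{A0} = 5.295/6.33 = 0.836.

0.836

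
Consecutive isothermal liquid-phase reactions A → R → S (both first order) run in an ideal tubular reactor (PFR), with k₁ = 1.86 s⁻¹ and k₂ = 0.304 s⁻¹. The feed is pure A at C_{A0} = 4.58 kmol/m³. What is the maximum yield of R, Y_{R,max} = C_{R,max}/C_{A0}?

0.702

For a first-order series the maximum intermediate yield is C_{R,max}/C_{A0} = (k₁/k₂)^[k₂/(k₂−k₁)].
= (1.86/0.304)^(0.304/(0.304−1.86)) = (6.118)^(-0.1954) = 0.7020.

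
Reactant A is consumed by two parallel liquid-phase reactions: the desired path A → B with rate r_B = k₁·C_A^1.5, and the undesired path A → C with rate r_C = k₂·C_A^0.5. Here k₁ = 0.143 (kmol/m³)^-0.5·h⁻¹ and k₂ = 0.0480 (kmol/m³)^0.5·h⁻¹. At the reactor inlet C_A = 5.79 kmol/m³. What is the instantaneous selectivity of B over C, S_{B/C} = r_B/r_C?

S_{B/C} = r_B/r_C = (k₁·C_A^1.5)/(k₂·C_A^0.5) = (k₁/k₂)·C_A.
= (0.143×5.790^1.5) / (0.0480×5.790^0.5) = 1.992/0.1155 = 17.2.

17.2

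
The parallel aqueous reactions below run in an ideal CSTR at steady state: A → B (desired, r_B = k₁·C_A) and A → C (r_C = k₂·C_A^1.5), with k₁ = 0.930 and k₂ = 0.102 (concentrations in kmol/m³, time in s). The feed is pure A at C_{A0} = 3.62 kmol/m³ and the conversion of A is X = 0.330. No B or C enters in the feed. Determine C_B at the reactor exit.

1.02 kmol/m³

Exit C_A = C_{A0}(1−X) = 3.62×0.670 = 2.425 kmol/m³.
Rates in a CSTR are evaluated at the outlet concentration: r_B = 0.930×2.425 = 2.256, r_C = 0.102×2.425^1.5 = 0.3853.
Fraction of consumed A going to B: r_B/(r_B+r_C) = 0.8541.
C_B = 0.8541·C_{A0}·X = 0.8541×3.62×0.330 = 1.02 kmol/m³.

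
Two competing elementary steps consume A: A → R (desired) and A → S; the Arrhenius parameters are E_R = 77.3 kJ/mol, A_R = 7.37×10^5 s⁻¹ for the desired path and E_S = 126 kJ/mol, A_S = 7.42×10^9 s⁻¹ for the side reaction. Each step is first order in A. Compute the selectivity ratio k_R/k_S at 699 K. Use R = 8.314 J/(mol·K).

0.433

With equal orders, S_{R/S} = k_R/k_S = (A_R/A_S)·exp[(E_S−E_R)/(RT)].
(E_S−E_R)/(RT) = (126−77.3)×10³/(8.314×699) = 48700/5811 = 8.380.
k_R/k_S = (7.37×10^5/7.42×10^9)·exp(8.380) = 9.933×10^-5 × 4359 = 0.433.
Since E_R < E_S, lowering the temperature improves selectivity toward R.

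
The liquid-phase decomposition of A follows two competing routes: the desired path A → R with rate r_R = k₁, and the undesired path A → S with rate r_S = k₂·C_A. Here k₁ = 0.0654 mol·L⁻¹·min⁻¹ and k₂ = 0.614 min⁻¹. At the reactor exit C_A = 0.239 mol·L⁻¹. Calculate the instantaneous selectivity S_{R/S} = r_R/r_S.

0.446

S_{R/S} = r_R/r_S = (k₁)/(k₂·C_A) = (k₁/k₂)·C_A⁻¹.
= (0.0654) / (0.614×0.2390) = 0.06540/0.1467 = 0.446.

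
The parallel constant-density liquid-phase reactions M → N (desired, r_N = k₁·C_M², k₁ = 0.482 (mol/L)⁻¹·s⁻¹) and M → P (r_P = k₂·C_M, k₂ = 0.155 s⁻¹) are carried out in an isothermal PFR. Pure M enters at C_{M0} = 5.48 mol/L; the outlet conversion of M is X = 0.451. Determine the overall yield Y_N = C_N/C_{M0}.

C_M = C_{M0}(1−X) = 3.009 mol/L.
Along a PFR/batch, dC_P/dC_M = −r_P/(r_N+r_P) = −k₂/(k₂+k₁·C_M).
Integrating from C_{M0} to C_M: C_P = (0.155/0.482)·ln[(0.155+0.482·5.48)/(0.155+0.482·3.01)] = 0.3216·ln(2.796/1.605) = 0.1785 mol/L.
Then C_N = (C_{M0}−C_M) − C_P = 2.471 − 0.1785 = 2.293 mol/L.
Y_N = C_N/C_{M0} = 2.293/5.48 = 0.418.

0.418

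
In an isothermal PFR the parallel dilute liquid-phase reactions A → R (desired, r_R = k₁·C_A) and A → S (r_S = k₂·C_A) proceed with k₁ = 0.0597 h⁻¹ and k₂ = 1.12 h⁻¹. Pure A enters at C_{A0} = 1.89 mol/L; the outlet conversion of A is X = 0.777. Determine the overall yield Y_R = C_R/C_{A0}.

0.0393

C_A = C_{A0}(1−X) = 0.4215 mol/L.
Both paths are first order in A, so the instantaneous fraction to R is constant: dC_R/d(−C_A) = k₁/(k₁+k₂) = 0.05061.
C_R = 0.05061·(C_{A0}−C_A) = 0.05061×1.469 = 0.0743 mol/L.
Y_R = C_R/C_{A0} = 0.07432/1.89 = 0.0393.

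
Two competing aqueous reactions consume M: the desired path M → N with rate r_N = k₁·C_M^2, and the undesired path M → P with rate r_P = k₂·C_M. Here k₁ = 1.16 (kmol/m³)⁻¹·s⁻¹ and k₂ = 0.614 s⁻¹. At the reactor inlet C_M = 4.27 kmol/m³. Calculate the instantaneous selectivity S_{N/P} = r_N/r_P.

S_{N/P} = r_N/r_P = (k₁·C_M^2)/(k₂·C_M) = (k₁/k₂)·C_M.
= (1.16×4.270^2) / (0.614×4.270) = 21.15/2.622 = 8.07.
Since the desired path is higher order in M, keeping C_M high (PFR or concentrated feed) favours N.

8.07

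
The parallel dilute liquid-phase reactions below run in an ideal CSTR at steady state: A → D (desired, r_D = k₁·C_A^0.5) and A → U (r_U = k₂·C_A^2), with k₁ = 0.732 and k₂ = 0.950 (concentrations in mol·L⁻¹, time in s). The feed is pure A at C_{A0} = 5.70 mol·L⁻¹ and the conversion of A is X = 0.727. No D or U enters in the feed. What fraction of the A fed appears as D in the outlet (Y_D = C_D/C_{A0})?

Exit C_A = C_{A0}(1−X) = 5.70×0.273 = 1.556 mol·L⁻¹.
Rates in a CSTR are evaluated at the outlet concentration: r_D = 0.732×1.556^0.5 = 0.9131, r_U = 0.950×1.556^2 = 2.300.
Fraction of consumed A going to D: r_D/(r_D+r_U) = 0.2842.
C_D = 0.2842·C_{A0}·X = 0.2842×5.70×0.727 = 1.18 mol·L⁻¹; Y_D = C_D/C_{A0} = 0.207.

0.207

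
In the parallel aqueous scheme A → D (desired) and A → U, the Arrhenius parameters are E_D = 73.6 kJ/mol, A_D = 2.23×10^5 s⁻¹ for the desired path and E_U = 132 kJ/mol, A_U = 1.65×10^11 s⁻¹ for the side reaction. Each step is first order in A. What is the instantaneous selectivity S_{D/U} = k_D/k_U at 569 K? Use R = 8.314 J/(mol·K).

With equal orders, S_{D/U} = k_D/k_U = (A_D/A_U)·exp[(E_U−E_D)/(RT)].
(E_U−E_D)/(RT) = (132−73.6)×10³/(8.314×569) = 58400/4731 = 12.34.
k_D/k_U = (2.23×10^5/1.65×10^11)·exp(12.34) = 1.352×10^-6 × 2.298×10^5 = 0.311.

0.311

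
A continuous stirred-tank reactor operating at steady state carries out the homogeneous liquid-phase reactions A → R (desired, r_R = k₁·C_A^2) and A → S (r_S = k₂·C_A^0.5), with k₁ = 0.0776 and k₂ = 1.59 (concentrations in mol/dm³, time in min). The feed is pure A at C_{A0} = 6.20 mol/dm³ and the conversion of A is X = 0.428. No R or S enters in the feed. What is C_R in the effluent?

0.652 mol/dm³

Exit C_A = C_{A0}(1−X) = 6.20×0.572 = 3.546 mol/dm³.
Rates in a CSTR are evaluated at the outlet concentration: r_R = 0.0776×3.546^2 = 0.9760, r_S = 1.59×3.546^0.5 = 2.994.
Fraction of consumed A going to R: r_R/(r_R+r_S) = 0.2458.
C_R = 0.2458·C_{A0}·X = 0.2458×6.20×0.428 = 0.652 mol/dm³.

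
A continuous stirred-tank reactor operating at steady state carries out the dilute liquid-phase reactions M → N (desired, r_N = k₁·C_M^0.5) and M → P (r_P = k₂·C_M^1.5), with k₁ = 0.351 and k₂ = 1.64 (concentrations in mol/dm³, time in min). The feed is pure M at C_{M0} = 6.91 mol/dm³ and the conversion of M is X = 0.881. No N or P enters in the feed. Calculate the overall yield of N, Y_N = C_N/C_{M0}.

0.182

Exit C_M = C_{M0}(1−X) = 6.91×0.119 = 0.8223 mol/dm³.
A CSTR operates uniformly at the exit composition, giving r_N = 0.3183 and r_P = 1.223 (each k·C_M^n at C_M = 0.8223).
Fraction of consumed M going to N: r_N/(r_N+r_P) = 0.2065.
C_N = 0.2065·C_{M0}·X = 0.2065×6.91×0.881 = 1.26 mol/dm³; Y_N = C_N/C_{M0} = 0.182.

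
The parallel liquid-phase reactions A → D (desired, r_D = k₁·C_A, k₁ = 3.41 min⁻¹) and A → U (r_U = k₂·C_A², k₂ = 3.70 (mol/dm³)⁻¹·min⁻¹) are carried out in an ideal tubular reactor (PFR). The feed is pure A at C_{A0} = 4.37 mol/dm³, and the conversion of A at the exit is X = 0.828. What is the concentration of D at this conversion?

C_A = C_{A0}(1−X) = 0.7516 mol/dm³.
Along a PFR/batch, dC_D/dC_A = −r_D/(r_D+r_U) = −k₁/(k₁+k₂·C_A).
Integrating from C_{A0} to C_A: C_D = (3.41/3.70)·ln[(3.41+3.70·4.37)/(3.41+3.70·0.752)] = 0.9216·ln(19.58/6.191) = 1.061 mol/dm³.

1.06 mol/dm³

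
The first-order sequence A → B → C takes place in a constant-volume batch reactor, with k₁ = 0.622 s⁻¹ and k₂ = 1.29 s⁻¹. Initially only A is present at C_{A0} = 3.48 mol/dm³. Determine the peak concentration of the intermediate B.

For a first-order series the maximum intermediate yield is C_{B,max}/C_{A0} = (k₁/k₂)^[k₂/(k₂−k₁)].
= (0.622/1.29)^(1.29/(1.29−0.622)) = (0.4822)^(1.931) = 0.2445.
C_{B,max} = 0.2445×3.48 = 0.851 mol/dm³.

0.851 mol/dm³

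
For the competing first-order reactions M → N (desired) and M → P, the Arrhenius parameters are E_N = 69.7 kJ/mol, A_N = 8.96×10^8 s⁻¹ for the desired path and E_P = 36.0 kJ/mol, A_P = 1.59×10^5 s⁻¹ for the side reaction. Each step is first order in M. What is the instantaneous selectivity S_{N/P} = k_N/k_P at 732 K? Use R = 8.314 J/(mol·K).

Since both paths have the same order in M, the concentration cancels and S_{N/P} = k_N/k_P = (A_N/A_P)·exp[(E_P−E_N)/(RT)].
(E_P−E_N)/(RT) = (36.0−69.7)×10³/(8.314×732) = -33700/6086 = -5.537.
k_N/k_P = (8.96×10^8/1.59×10^5)·exp(-5.537) = 5635 × 0.003937 = 22.2.
Since E_N > E_P, raising the temperature improves selectivity toward N.

22.2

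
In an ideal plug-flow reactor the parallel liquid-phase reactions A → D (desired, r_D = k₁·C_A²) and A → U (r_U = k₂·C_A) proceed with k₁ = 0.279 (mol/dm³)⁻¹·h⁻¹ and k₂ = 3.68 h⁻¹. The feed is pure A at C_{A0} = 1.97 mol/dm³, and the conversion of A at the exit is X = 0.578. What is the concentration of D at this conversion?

0.109 mol/dm³

C_A = C_{A0}(1−X) = 0.8313 mol/dm³.
Along a PFR/batch, dC_U/dC_A = −r_U/(r_D+r_U) = −k₂/(k₂+k₁·C_A).
Integrating from C_{A0} to C_A: C_U = (3.68/0.279)·ln[(3.68+0.279·1.97)/(3.68+0.279·0.831)] = 13.19·ln(4.230/3.912) = 1.030 mol/dm³.
Then C_D = (C_{A0}−C_A) − C_U = 1.139 − 1.030 = 0.1088 mol/dm³.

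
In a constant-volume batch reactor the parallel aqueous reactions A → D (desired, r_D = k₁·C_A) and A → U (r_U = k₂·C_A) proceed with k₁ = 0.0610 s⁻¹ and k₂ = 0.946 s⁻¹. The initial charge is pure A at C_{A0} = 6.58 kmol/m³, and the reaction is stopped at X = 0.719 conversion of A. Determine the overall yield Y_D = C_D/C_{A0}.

0.0436

C_A = C_{A0}(1−X) = 1.849 kmol/m³.
Both paths are first order in A, so the instantaneous fraction to D is constant: dC_D/d(−C_A) = k₁/(k₁+k₂) = 0.06058.
C_D = 0.06058·(C_{A0}−C_A) = 0.06058×4.731 = 0.287 kmol/m³.
Y_D = C_D/C_{A0} = 0.2866/6.58 = 0.0436.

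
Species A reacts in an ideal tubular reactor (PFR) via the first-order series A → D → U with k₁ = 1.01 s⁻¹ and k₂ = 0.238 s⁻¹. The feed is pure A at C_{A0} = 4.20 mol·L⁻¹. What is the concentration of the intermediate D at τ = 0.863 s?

Solving the coupled first-order balances gives C_D(τ) = [k₁/(k₂−k₁)]·C_{A0}·(e^(−k₁τ) − e^(−k₂τ)).
e^(−k₁τ) = e^(−1.01×0.863) = e^(−0.8716) = 0.4183; e^(−k₂τ) = e^(−0.2054) = 0.8143.
C_D = 1.01×4.20/(0.238−1.01) × (0.4183−0.8143) = (-5.495)×(-0.3961) = 2.176 mol·L⁻¹.

2.18 mol·L⁻¹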